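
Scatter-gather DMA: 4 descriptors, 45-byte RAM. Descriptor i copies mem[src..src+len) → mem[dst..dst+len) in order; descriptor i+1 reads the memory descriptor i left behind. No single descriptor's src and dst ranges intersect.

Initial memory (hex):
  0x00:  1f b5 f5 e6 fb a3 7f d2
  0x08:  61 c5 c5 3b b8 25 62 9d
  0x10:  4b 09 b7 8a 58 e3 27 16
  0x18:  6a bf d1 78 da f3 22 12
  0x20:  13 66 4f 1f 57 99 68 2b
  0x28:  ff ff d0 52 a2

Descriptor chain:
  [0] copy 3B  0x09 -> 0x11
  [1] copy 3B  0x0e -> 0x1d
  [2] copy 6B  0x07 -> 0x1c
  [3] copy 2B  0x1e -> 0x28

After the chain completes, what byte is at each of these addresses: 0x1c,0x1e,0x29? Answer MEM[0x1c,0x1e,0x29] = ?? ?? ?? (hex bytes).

MEM[0x1c,0x1e,0x29] = d2 c5 c5

D0: mem[0x11..0x13] <- [c5 c5 3b]
D1: mem[0x1d..0x1f] <- [62 9d 4b]
D2: mem[0x1c..0x21] <- [d2 61 c5 c5 3b b8]
D3: mem[0x28..0x29] <- [c5 c5]
query mem[0x1c]=0xd2, mem[0x1e]=0xc5, mem[0x29]=0xc5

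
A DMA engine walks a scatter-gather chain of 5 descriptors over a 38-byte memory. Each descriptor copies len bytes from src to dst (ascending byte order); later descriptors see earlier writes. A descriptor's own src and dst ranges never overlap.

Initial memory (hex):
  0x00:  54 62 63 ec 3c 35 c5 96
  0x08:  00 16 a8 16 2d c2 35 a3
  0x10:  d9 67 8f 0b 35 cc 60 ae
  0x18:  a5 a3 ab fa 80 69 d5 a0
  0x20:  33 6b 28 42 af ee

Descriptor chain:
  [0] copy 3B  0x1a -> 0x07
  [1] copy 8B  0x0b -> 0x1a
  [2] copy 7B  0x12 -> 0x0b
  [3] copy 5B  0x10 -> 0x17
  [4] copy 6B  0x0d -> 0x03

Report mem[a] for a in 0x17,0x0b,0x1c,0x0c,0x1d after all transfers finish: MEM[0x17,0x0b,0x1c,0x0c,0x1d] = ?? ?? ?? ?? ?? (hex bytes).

MEM[0x17,0x0b,0x1c,0x0c,0x1d] = ae 8f c2 0b 35

  after D0: wrote 3B at 0x07 = abfa80
  after D1: wrote 8B at 0x1a = 162dc235a3d9678f
  after D2: wrote 7B at 0x0b = 8f0b35cc60aea5
  after D3: wrote 5B at 0x17 = aea58f0b35
  after D4: wrote 6B at 0x03 = 35cc60aea58f
query mem[0x17]=0xae, mem[0x0b]=0x8f, mem[0x1c]=0xc2, mem[0x0c]=0x0b, mem[0x1d]=0x35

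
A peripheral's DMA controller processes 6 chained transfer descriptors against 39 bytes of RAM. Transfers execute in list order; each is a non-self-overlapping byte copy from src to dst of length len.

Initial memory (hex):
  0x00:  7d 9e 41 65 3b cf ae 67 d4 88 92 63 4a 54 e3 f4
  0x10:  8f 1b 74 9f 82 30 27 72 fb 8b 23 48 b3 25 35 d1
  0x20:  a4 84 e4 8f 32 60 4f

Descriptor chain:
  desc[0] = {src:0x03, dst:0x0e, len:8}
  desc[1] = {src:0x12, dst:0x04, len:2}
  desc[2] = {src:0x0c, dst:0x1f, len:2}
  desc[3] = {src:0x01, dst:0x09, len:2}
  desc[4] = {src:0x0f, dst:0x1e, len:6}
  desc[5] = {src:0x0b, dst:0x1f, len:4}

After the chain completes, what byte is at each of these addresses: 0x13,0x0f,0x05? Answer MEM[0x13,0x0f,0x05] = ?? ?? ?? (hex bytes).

#0 dst[0x0e+8] := {0x65,0x3b,0xcf,0xae,0x67,0xd4,0x88,0x92}
#1 dst[0x04+2] := {0x67,0xd4}
#2 dst[0x1f+2] := {0x4a,0x54}
#3 dst[0x09+2] := {0x9e,0x41}
#4 dst[0x1e+6] := {0x3b,0xcf,0xae,0x67,0xd4,0x88}
#5 dst[0x1f+4] := {0x63,0x4a,0x54,0x65}
query mem[0x13]=0xd4, mem[0x0f]=0x3b, mem[0x05]=0xd4

MEM[0x13,0x0f,0x05] = d4 3b d4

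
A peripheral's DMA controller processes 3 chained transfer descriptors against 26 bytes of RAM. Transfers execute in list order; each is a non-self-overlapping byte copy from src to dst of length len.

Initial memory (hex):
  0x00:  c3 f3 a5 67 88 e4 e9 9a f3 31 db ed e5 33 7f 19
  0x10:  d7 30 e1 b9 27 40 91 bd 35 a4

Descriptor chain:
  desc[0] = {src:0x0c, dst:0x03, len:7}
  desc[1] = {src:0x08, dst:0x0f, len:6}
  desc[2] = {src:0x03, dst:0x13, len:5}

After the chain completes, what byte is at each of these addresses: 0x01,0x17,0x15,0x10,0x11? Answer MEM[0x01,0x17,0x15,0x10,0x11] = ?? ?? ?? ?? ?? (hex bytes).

MEM[0x01,0x17,0x15,0x10,0x11] = f3 d7 7f e1 db

[0] 0x0c->0x03 len=7 : e5 33 7f 19 d7 30 e1
[1] 0x08->0x0f len=6 : 30 e1 db ed e5 33
[2] 0x03->0x13 len=5 : e5 33 7f 19 d7
query mem[0x01]=0xf3, mem[0x17]=0xd7, mem[0x15]=0x7f, mem[0x10]=0xe1, mem[0x11]=0xdb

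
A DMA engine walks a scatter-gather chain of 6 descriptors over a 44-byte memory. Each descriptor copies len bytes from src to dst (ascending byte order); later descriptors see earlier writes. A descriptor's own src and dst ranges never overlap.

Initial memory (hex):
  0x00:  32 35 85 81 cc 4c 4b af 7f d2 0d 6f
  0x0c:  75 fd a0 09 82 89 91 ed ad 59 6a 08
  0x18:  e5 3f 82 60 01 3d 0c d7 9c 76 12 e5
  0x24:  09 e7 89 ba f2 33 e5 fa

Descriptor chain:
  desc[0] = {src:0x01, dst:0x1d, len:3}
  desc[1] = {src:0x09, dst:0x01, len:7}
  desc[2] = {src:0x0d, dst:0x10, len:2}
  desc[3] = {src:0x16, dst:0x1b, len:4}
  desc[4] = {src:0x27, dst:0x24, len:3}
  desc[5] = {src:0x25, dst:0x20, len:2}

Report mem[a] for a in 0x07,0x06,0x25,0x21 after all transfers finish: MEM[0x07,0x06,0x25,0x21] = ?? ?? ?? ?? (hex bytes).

MEM[0x07,0x06,0x25,0x21] = 09 a0 f2 33

#0 dst[0x1d+3] := {0x35,0x85,0x81}
#1 dst[0x01+7] := {0xd2,0x0d,0x6f,0x75,0xfd,0xa0,0x09}
#2 dst[0x10+2] := {0xfd,0xa0}
#3 dst[0x1b+4] := {0x6a,0x08,0xe5,0x3f}
#4 dst[0x24+3] := {0xba,0xf2,0x33}
#5 dst[0x20+2] := {0xf2,0x33}
query mem[0x07]=0x09, mem[0x06]=0xa0, mem[0x25]=0xf2, mem[0x21]=0x33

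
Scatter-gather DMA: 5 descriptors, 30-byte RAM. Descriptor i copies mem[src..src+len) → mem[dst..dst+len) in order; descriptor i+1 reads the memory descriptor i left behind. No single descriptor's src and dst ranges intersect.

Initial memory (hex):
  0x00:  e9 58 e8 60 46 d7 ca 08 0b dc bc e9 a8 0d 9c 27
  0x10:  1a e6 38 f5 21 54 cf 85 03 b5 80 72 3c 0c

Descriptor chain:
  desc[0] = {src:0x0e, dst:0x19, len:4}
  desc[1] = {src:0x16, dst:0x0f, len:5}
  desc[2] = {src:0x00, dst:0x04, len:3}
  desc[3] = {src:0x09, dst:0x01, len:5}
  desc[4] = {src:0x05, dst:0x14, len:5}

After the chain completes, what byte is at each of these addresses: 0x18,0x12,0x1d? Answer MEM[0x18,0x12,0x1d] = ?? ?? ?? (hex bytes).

[0] 0x0e->0x19 len=4 : 9c 27 1a e6
[1] 0x16->0x0f len=5 : cf 85 03 9c 27
[2] 0x00->0x04 len=3 : e9 58 e8
[3] 0x09->0x01 len=5 : dc bc e9 a8 0d
[4] 0x05->0x14 len=5 : 0d e8 08 0b dc
query mem[0x18]=0xdc, mem[0x12]=0x9c, mem[0x1d]=0x0c

MEM[0x18,0x12,0x1d] = dc 9c 0c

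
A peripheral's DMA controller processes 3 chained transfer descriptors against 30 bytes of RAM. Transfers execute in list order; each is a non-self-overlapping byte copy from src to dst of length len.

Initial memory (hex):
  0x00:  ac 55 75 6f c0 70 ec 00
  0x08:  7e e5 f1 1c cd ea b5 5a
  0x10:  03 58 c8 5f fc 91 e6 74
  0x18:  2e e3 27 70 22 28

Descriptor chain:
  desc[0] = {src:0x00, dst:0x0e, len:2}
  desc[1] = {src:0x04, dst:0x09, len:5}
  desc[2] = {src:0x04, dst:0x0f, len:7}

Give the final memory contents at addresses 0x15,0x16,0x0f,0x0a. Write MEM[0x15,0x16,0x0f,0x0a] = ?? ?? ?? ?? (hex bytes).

MEM[0x15,0x16,0x0f,0x0a] = 70 e6 c0 70

[0] 0x00->0x0e len=2 : ac 55
[1] 0x04->0x09 len=5 : c0 70 ec 00 7e
[2] 0x04->0x0f len=7 : c0 70 ec 00 7e c0 70
query mem[0x15]=0x70, mem[0x16]=0xe6, mem[0x0f]=0xc0, mem[0x0a]=0x70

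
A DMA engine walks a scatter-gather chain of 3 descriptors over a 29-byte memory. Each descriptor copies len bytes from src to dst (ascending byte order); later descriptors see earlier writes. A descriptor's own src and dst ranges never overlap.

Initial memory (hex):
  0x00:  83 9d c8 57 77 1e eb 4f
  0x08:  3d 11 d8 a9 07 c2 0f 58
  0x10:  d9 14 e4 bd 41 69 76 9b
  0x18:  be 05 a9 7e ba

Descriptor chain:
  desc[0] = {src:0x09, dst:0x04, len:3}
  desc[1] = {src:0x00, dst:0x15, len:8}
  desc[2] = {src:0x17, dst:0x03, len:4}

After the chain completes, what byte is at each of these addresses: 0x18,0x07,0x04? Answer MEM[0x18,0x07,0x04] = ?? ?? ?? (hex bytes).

MEM[0x18,0x07,0x04] = 57 4f 57

D0: mem[0x04..0x06] <- [11 d8 a9]
D1: mem[0x15..0x1c] <- [83 9d c8 57 11 d8 a9 4f]
D2: mem[0x03..0x06] <- [c8 57 11 d8]
query mem[0x18]=0x57, mem[0x07]=0x4f, mem[0x04]=0x57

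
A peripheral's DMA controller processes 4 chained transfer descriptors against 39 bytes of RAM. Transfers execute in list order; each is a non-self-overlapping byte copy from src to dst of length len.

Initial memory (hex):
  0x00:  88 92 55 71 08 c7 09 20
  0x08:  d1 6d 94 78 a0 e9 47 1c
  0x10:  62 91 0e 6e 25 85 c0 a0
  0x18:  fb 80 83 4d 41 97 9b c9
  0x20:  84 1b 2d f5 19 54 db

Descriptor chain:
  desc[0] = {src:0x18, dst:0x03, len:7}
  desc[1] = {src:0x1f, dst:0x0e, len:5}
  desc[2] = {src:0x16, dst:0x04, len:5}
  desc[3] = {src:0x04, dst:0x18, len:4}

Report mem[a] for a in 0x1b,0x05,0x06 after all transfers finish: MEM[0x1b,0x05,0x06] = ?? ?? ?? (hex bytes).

  after D0: wrote 7B at 0x03 = fb80834d41979b
  after D1: wrote 5B at 0x0e = c9841b2df5
  after D2: wrote 5B at 0x04 = c0a0fb8083
  after D3: wrote 4B at 0x18 = c0a0fb80
query mem[0x1b]=0x80, mem[0x05]=0xa0, mem[0x06]=0xfb

MEM[0x1b,0x05,0x06] = 80 a0 fb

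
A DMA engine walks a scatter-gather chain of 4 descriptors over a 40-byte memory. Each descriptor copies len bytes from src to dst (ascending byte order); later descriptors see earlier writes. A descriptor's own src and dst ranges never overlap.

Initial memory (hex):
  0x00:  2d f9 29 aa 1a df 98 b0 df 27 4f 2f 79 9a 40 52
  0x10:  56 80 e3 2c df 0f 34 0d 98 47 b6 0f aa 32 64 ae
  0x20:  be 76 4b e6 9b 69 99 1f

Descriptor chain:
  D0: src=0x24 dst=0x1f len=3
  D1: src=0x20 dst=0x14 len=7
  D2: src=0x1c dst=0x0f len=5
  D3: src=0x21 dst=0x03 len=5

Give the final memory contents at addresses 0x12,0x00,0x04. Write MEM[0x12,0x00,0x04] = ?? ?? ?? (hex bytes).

MEM[0x12,0x00,0x04] = 9b 2d 4b

[0] 0x24->0x1f len=3 : 9b 69 99
[1] 0x20->0x14 len=7 : 69 99 4b e6 9b 69 99
[2] 0x1c->0x0f len=5 : aa 32 64 9b 69
[3] 0x21->0x03 len=5 : 99 4b e6 9b 69
query mem[0x12]=0x9b, mem[0x00]=0x2d, mem[0x04]=0x4b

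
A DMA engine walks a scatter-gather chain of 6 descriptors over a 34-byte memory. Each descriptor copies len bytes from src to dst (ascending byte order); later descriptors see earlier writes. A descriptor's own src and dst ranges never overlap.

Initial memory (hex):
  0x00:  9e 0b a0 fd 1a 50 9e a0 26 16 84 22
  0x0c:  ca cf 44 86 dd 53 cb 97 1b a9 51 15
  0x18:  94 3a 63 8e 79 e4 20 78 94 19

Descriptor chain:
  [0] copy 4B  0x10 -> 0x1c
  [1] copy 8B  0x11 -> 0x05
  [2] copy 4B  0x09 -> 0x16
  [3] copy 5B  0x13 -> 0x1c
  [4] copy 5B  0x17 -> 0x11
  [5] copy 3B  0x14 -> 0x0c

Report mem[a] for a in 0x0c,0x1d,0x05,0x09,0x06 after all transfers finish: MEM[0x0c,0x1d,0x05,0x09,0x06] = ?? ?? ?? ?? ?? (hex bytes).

MEM[0x0c,0x1d,0x05,0x09,0x06] = 63 1b 53 a9 cb

[0] 0x10->0x1c len=4 : dd 53 cb 97
[1] 0x11->0x05 len=8 : 53 cb 97 1b a9 51 15 94
[2] 0x09->0x16 len=4 : a9 51 15 94
[3] 0x13->0x1c len=5 : 97 1b a9 a9 51
[4] 0x17->0x11 len=5 : 51 15 94 63 8e
[5] 0x14->0x0c len=3 : 63 8e a9
query mem[0x0c]=0x63, mem[0x1d]=0x1b, mem[0x05]=0x53, mem[0x09]=0xa9, mem[0x06]=0xcb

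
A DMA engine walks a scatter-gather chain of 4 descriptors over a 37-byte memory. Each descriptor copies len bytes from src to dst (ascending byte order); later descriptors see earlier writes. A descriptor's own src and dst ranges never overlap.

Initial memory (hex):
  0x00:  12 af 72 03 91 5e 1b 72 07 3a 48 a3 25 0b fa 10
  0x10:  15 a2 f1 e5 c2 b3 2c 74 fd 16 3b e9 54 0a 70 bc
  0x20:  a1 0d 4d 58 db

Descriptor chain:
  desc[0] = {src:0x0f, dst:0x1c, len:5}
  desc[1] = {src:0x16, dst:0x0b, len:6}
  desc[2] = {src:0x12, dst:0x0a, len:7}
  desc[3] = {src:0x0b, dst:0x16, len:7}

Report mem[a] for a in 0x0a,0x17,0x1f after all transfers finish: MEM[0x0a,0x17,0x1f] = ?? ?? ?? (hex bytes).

  after D0: wrote 5B at 0x1c = 1015a2f1e5
  after D1: wrote 6B at 0x0b = 2c74fd163be9
  after D2: wrote 7B at 0x0a = f1e5c2b32c74fd
  after D3: wrote 7B at 0x16 = e5c2b32c74fda2
query mem[0x0a]=0xf1, mem[0x17]=0xc2, mem[0x1f]=0xf1

MEM[0x0a,0x17,0x1f] = f1 c2 f1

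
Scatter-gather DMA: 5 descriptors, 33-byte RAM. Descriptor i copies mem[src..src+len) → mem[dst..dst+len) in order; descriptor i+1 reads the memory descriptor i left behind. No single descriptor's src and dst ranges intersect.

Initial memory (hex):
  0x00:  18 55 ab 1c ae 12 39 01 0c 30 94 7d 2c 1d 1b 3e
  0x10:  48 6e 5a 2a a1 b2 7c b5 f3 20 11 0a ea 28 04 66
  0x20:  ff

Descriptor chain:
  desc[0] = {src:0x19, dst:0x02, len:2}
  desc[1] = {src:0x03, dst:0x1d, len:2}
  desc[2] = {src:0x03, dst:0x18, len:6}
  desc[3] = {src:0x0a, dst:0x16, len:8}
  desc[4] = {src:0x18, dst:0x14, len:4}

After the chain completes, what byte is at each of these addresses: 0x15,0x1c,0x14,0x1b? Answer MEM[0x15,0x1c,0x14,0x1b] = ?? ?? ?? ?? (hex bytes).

#0 dst[0x02+2] := {0x20,0x11}
#1 dst[0x1d+2] := {0x11,0xae}
#2 dst[0x18+6] := {0x11,0xae,0x12,0x39,0x01,0x0c}
#3 dst[0x16+8] := {0x94,0x7d,0x2c,0x1d,0x1b,0x3e,0x48,0x6e}
#4 dst[0x14+4] := {0x2c,0x1d,0x1b,0x3e}
query mem[0x15]=0x1d, mem[0x1c]=0x48, mem[0x14]=0x2c, mem[0x1b]=0x3e

MEM[0x15,0x1c,0x14,0x1b] = 1d 48 2c 3e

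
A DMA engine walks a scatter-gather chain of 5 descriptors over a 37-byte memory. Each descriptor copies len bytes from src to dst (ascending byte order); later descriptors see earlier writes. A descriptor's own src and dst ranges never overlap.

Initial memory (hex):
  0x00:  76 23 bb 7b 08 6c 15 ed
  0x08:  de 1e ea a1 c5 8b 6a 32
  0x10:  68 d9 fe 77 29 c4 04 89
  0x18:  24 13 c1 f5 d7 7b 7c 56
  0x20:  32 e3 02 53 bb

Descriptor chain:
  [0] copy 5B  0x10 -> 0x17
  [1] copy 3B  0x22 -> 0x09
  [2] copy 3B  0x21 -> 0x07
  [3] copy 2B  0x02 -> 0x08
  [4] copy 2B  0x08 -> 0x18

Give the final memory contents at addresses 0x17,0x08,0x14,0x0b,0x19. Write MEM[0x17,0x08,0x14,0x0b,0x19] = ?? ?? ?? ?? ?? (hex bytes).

  after D0: wrote 5B at 0x17 = 68d9fe7729
  after D1: wrote 3B at 0x09 = 0253bb
  after D2: wrote 3B at 0x07 = e30253
  after D3: wrote 2B at 0x08 = bb7b
  after D4: wrote 2B at 0x18 = bb7b
query mem[0x17]=0x68, mem[0x08]=0xbb, mem[0x14]=0x29, mem[0x0b]=0xbb, mem[0x19]=0x7b

MEM[0x17,0x08,0x14,0x0b,0x19] = 68 bb 29 bb 7b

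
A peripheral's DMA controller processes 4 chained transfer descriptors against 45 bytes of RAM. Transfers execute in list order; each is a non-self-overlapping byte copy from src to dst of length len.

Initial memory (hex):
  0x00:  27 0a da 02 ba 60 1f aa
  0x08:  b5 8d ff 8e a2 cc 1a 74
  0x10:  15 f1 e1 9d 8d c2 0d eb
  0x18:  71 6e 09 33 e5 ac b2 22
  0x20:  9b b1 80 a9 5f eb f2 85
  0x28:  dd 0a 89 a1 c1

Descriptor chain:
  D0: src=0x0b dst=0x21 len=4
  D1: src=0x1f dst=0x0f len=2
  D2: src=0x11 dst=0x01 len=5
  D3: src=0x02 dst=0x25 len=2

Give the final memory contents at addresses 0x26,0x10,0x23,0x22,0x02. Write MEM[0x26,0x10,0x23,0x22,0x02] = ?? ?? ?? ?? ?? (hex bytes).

#0 dst[0x21+4] := {0x8e,0xa2,0xcc,0x1a}
#1 dst[0x0f+2] := {0x22,0x9b}
#2 dst[0x01+5] := {0xf1,0xe1,0x9d,0x8d,0xc2}
#3 dst[0x25+2] := {0xe1,0x9d}
query mem[0x26]=0x9d, mem[0x10]=0x9b, mem[0x23]=0xcc, mem[0x22]=0xa2, mem[0x02]=0xe1

MEM[0x26,0x10,0x23,0x22,0x02] = 9d 9b cc a2 e1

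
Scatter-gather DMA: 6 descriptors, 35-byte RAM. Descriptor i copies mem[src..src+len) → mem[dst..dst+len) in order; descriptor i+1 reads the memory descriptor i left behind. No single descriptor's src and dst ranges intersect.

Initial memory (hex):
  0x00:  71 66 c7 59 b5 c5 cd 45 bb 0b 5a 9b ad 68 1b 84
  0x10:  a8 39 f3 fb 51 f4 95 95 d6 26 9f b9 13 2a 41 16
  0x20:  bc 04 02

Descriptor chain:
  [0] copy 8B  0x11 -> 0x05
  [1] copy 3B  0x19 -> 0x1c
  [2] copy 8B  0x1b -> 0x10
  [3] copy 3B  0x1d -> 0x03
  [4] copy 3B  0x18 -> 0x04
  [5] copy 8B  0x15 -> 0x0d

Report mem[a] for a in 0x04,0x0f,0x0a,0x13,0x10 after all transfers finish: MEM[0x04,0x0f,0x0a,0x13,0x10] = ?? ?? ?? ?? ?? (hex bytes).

[0] 0x11->0x05 len=8 : 39 f3 fb 51 f4 95 95 d6
[1] 0x19->0x1c len=3 : 26 9f b9
[2] 0x1b->0x10 len=8 : b9 26 9f b9 16 bc 04 02
[3] 0x1d->0x03 len=3 : 9f b9 16
[4] 0x18->0x04 len=3 : d6 26 9f
[5] 0x15->0x0d len=8 : bc 04 02 d6 26 9f b9 26
query mem[0x04]=0xd6, mem[0x0f]=0x02, mem[0x0a]=0x95, mem[0x13]=0xb9, mem[0x10]=0xd6

MEM[0x04,0x0f,0x0a,0x13,0x10] = d6 02 95 b9 d6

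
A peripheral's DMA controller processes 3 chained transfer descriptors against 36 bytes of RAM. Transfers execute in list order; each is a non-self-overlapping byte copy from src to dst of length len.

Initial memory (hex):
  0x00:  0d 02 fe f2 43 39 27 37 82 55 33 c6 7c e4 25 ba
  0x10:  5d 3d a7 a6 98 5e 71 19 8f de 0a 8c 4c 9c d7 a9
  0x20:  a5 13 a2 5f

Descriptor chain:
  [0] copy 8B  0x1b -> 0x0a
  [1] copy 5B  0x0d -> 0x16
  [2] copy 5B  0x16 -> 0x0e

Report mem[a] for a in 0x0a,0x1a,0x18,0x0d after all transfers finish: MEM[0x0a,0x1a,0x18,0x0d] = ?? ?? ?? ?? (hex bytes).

D0: mem[0x0a..0x11] <- [8c 4c 9c d7 a9 a5 13 a2]
D1: mem[0x16..0x1a] <- [d7 a9 a5 13 a2]
D2: mem[0x0e..0x12] <- [d7 a9 a5 13 a2]
query mem[0x0a]=0x8c, mem[0x1a]=0xa2, mem[0x18]=0xa5, mem[0x0d]=0xd7

MEM[0x0a,0x1a,0x18,0x0d] = 8c a2 a5 d7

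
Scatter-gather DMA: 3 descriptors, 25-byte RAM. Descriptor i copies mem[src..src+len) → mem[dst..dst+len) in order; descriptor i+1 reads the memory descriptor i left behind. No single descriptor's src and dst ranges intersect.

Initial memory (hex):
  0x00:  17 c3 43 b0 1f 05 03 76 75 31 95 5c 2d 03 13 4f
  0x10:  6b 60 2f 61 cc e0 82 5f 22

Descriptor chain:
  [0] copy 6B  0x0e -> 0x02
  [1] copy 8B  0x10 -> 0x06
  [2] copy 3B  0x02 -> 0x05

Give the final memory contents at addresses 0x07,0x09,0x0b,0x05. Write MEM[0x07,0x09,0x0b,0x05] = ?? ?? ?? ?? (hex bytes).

MEM[0x07,0x09,0x0b,0x05] = 6b 61 e0 13

  after D0: wrote 6B at 0x02 = 134f6b602f61
  after D1: wrote 8B at 0x06 = 6b602f61cce0825f
  after D2: wrote 3B at 0x05 = 134f6b
query mem[0x07]=0x6b, mem[0x09]=0x61, mem[0x0b]=0xe0, mem[0x05]=0x13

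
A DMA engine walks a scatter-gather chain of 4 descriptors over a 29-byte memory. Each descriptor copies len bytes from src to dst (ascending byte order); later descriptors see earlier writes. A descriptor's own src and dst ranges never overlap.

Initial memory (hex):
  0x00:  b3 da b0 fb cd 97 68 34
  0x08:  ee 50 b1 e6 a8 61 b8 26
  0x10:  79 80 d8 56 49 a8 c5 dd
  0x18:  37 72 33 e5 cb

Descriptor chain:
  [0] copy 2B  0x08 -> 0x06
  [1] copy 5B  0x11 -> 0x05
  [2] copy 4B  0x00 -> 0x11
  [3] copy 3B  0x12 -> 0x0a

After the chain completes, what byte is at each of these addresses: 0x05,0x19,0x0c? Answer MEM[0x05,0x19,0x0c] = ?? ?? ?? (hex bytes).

MEM[0x05,0x19,0x0c] = 80 72 fb

  after D0: wrote 2B at 0x06 = ee50
  after D1: wrote 5B at 0x05 = 80d85649a8
  after D2: wrote 4B at 0x11 = b3dab0fb
  after D3: wrote 3B at 0x0a = dab0fb
query mem[0x05]=0x80, mem[0x19]=0x72, mem[0x0c]=0xfb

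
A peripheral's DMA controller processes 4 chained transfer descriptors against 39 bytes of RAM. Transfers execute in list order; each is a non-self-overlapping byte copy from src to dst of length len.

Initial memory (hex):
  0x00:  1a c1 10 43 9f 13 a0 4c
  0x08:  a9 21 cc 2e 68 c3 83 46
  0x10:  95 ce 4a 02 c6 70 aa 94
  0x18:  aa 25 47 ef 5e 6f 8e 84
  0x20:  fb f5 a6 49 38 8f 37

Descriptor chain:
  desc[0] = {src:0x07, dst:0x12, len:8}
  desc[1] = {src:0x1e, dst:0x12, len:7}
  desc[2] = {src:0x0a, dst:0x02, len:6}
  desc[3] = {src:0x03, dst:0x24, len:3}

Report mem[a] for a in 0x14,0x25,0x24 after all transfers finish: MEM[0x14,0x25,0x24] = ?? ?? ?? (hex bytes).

[0] 0x07->0x12 len=8 : 4c a9 21 cc 2e 68 c3 83
[1] 0x1e->0x12 len=7 : 8e 84 fb f5 a6 49 38
[2] 0x0a->0x02 len=6 : cc 2e 68 c3 83 46
[3] 0x03->0x24 len=3 : 2e 68 c3
query mem[0x14]=0xfb, mem[0x25]=0x68, mem[0x24]=0x2e

MEM[0x14,0x25,0x24] = fb 68 2e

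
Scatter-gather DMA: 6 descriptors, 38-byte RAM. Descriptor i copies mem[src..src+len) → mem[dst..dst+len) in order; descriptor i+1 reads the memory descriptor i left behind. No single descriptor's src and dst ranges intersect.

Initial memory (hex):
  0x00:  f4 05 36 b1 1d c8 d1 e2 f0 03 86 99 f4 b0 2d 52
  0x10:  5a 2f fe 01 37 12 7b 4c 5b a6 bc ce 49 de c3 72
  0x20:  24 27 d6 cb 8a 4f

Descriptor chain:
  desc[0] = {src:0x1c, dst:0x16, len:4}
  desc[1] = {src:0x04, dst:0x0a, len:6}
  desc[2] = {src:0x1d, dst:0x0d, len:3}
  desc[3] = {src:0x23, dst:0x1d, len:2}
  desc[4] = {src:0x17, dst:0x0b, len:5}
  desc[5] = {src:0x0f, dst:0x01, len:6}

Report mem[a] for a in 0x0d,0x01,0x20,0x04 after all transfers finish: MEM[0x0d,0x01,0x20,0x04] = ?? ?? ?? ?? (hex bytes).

MEM[0x0d,0x01,0x20,0x04] = 72 ce 24 fe

  after D0: wrote 4B at 0x16 = 49dec372
  after D1: wrote 6B at 0x0a = 1dc8d1e2f003
  after D2: wrote 3B at 0x0d = dec372
  after D3: wrote 2B at 0x1d = cb8a
  after D4: wrote 5B at 0x0b = dec372bcce
  after D5: wrote 6B at 0x01 = ce5a2ffe0137
query mem[0x0d]=0x72, mem[0x01]=0xce, mem[0x20]=0x24, mem[0x04]=0xfe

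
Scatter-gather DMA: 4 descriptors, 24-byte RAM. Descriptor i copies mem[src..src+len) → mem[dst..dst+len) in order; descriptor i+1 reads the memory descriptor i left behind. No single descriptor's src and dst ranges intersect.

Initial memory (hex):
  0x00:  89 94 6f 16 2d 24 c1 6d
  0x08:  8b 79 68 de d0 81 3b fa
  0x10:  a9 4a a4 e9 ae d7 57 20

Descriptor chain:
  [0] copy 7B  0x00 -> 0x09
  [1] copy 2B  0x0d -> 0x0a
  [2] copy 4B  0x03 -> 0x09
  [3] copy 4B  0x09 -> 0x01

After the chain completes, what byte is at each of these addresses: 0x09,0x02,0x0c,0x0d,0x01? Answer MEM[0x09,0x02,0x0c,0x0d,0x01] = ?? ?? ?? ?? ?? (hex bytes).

MEM[0x09,0x02,0x0c,0x0d,0x01] = 16 2d c1 2d 16

  after D0: wrote 7B at 0x09 = 89946f162d24c1
  after D1: wrote 2B at 0x0a = 2d24
  after D2: wrote 4B at 0x09 = 162d24c1
  after D3: wrote 4B at 0x01 = 162d24c1
query mem[0x09]=0x16, mem[0x02]=0x2d, mem[0x0c]=0xc1, mem[0x0d]=0x2d, mem[0x01]=0x16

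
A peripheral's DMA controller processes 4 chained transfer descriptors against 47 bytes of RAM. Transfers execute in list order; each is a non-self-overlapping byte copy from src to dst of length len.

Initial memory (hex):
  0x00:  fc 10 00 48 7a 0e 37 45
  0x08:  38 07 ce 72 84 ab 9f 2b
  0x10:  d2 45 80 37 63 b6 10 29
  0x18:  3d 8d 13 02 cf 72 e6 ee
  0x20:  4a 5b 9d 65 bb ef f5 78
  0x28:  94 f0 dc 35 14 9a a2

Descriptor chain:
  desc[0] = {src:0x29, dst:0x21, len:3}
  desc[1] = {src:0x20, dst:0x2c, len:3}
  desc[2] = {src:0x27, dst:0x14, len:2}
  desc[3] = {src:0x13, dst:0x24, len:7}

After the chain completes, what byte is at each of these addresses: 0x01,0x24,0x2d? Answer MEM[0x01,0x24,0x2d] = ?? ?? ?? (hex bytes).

MEM[0x01,0x24,0x2d] = 10 37 f0

#0 dst[0x21+3] := {0xf0,0xdc,0x35}
#1 dst[0x2c+3] := {0x4a,0xf0,0xdc}
#2 dst[0x14+2] := {0x78,0x94}
#3 dst[0x24+7] := {0x37,0x78,0x94,0x10,0x29,0x3d,0x8d}
query mem[0x01]=0x10, mem[0x24]=0x37, mem[0x2d]=0xf0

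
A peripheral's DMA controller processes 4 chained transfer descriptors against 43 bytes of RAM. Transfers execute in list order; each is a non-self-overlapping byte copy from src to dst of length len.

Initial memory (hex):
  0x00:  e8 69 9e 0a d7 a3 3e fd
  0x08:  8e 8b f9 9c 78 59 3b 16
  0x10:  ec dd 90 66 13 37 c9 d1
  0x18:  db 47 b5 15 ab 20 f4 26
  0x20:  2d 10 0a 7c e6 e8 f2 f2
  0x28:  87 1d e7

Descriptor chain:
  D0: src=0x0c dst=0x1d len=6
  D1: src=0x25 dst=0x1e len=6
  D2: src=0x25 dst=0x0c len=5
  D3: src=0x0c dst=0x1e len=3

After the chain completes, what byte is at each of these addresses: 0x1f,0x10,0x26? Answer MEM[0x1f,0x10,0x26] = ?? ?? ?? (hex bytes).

  after D0: wrote 6B at 0x1d = 78593b16ecdd
  after D1: wrote 6B at 0x1e = e8f2f2871de7
  after D2: wrote 5B at 0x0c = e8f2f2871d
  after D3: wrote 3B at 0x1e = e8f2f2
query mem[0x1f]=0xf2, mem[0x10]=0x1d, mem[0x26]=0xf2

MEM[0x1f,0x10,0x26] = f2 1d f2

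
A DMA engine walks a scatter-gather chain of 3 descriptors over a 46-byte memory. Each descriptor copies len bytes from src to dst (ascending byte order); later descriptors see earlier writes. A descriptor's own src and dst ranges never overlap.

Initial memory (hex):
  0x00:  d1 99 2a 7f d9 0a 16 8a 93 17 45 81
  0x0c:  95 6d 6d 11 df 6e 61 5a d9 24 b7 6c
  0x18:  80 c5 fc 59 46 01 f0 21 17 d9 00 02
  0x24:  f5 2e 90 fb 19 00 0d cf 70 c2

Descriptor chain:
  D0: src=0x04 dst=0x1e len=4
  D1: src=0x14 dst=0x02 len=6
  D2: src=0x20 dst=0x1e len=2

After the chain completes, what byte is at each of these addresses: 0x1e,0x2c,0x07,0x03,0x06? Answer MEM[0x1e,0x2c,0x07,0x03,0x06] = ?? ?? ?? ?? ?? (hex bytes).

MEM[0x1e,0x2c,0x07,0x03,0x06] = 16 70 c5 24 80

[0] 0x04->0x1e len=4 : d9 0a 16 8a
[1] 0x14->0x02 len=6 : d9 24 b7 6c 80 c5
[2] 0x20->0x1e len=2 : 16 8a
query mem[0x1e]=0x16, mem[0x2c]=0x70, mem[0x07]=0xc5, mem[0x03]=0x24, mem[0x06]=0x80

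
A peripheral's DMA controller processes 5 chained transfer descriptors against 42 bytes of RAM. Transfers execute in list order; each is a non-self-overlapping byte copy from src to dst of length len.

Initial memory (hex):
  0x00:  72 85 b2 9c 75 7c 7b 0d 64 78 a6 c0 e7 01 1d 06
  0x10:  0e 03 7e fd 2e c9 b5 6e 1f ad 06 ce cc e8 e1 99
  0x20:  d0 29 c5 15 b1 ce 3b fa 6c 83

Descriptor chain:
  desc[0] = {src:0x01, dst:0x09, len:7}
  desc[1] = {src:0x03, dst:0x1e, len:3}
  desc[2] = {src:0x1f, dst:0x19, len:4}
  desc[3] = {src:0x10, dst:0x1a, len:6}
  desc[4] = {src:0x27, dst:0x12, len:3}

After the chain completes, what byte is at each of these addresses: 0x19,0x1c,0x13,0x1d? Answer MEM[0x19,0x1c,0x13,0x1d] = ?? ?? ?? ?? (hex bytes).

D0: mem[0x09..0x0f] <- [85 b2 9c 75 7c 7b 0d]
D1: mem[0x1e..0x20] <- [9c 75 7c]
D2: mem[0x19..0x1c] <- [75 7c 29 c5]
D3: mem[0x1a..0x1f] <- [0e 03 7e fd 2e c9]
D4: mem[0x12..0x14] <- [fa 6c 83]
query mem[0x19]=0x75, mem[0x1c]=0x7e, mem[0x13]=0x6c, mem[0x1d]=0xfd

MEM[0x19,0x1c,0x13,0x1d] = 75 7e 6c fd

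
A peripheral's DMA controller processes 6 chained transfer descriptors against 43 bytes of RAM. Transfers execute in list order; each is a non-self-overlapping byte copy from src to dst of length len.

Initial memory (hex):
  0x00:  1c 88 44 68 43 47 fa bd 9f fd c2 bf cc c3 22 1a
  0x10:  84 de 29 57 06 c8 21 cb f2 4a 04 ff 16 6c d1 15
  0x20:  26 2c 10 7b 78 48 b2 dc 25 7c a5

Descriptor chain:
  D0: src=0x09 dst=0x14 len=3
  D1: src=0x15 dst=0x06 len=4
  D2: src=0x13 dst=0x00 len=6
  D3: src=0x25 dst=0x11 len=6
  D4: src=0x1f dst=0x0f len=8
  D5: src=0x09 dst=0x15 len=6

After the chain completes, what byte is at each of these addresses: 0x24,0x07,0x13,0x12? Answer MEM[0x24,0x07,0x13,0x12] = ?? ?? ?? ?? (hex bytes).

[0] 0x09->0x14 len=3 : fd c2 bf
[1] 0x15->0x06 len=4 : c2 bf cb f2
[2] 0x13->0x00 len=6 : 57 fd c2 bf cb f2
[3] 0x25->0x11 len=6 : 48 b2 dc 25 7c a5
[4] 0x1f->0x0f len=8 : 15 26 2c 10 7b 78 48 b2
[5] 0x09->0x15 len=6 : f2 c2 bf cc c3 22
query mem[0x24]=0x78, mem[0x07]=0xbf, mem[0x13]=0x7b, mem[0x12]=0x10

MEM[0x24,0x07,0x13,0x12] = 78 bf 7b 10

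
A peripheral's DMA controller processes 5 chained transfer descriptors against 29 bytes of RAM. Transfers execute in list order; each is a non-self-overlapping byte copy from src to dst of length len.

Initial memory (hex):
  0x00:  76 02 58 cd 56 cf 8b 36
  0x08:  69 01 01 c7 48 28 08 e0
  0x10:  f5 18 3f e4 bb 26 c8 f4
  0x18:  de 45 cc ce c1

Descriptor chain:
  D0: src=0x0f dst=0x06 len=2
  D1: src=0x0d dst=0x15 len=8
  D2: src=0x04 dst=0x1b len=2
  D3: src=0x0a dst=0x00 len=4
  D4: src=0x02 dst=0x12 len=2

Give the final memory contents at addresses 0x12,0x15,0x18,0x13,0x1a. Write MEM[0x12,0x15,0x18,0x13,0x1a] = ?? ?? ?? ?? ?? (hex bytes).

[0] 0x0f->0x06 len=2 : e0 f5
[1] 0x0d->0x15 len=8 : 28 08 e0 f5 18 3f e4 bb
[2] 0x04->0x1b len=2 : 56 cf
[3] 0x0a->0x00 len=4 : 01 c7 48 28
[4] 0x02->0x12 len=2 : 48 28
query mem[0x12]=0x48, mem[0x15]=0x28, mem[0x18]=0xf5, mem[0x13]=0x28, mem[0x1a]=0x3f

MEM[0x12,0x15,0x18,0x13,0x1a] = 48 28 f5 28 3f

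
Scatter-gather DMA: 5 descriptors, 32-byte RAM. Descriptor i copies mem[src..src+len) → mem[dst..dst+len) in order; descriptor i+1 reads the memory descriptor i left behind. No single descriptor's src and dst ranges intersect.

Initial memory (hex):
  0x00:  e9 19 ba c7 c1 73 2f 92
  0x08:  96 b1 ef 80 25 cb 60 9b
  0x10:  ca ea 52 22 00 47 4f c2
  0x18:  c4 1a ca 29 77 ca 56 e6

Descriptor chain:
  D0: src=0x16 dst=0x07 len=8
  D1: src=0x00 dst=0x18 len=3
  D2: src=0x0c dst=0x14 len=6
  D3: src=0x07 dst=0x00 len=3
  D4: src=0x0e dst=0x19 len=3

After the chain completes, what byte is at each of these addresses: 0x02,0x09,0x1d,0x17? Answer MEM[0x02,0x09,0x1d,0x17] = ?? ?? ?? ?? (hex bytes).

MEM[0x02,0x09,0x1d,0x17] = c4 c4 ca 9b

D0: mem[0x07..0x0e] <- [4f c2 c4 1a ca 29 77 ca]
D1: mem[0x18..0x1a] <- [e9 19 ba]
D2: mem[0x14..0x19] <- [29 77 ca 9b ca ea]
D3: mem[0x00..0x02] <- [4f c2 c4]
D4: mem[0x19..0x1b] <- [ca 9b ca]
query mem[0x02]=0xc4, mem[0x09]=0xc4, mem[0x1d]=0xca, mem[0x17]=0x9b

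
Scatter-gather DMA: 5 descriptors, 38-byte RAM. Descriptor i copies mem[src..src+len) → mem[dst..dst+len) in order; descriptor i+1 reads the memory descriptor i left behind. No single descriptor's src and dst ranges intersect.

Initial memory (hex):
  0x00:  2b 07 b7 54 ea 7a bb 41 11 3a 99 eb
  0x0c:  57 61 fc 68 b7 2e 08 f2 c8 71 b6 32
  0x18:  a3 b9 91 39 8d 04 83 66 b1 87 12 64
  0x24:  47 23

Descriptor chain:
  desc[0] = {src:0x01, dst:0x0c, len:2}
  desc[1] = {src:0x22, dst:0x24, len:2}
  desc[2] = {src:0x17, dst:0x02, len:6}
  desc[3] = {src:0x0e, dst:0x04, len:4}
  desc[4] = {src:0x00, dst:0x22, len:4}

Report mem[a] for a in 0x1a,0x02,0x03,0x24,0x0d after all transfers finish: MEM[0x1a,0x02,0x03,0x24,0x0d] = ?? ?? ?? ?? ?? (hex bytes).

MEM[0x1a,0x02,0x03,0x24,0x0d] = 91 32 a3 32 b7

  after D0: wrote 2B at 0x0c = 07b7
  after D1: wrote 2B at 0x24 = 1264
  after D2: wrote 6B at 0x02 = 32a3b991398d
  after D3: wrote 4B at 0x04 = fc68b72e
  after D4: wrote 4B at 0x22 = 2b0732a3
query mem[0x1a]=0x91, mem[0x02]=0x32, mem[0x03]=0xa3, mem[0x24]=0x32, mem[0x0d]=0xb7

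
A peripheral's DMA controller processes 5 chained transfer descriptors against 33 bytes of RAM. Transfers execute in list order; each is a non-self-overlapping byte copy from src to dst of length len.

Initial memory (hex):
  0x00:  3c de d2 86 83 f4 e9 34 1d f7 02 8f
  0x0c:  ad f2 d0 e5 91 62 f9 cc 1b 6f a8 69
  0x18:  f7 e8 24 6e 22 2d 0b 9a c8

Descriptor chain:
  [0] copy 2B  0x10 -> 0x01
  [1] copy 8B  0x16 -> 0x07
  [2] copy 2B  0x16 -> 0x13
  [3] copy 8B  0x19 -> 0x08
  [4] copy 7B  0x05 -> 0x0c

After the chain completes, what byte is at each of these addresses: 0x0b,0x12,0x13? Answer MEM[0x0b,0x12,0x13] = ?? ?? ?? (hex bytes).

MEM[0x0b,0x12,0x13] = 22 22 a8

#0 dst[0x01+2] := {0x91,0x62}
#1 dst[0x07+8] := {0xa8,0x69,0xf7,0xe8,0x24,0x6e,0x22,0x2d}
#2 dst[0x13+2] := {0xa8,0x69}
#3 dst[0x08+8] := {0xe8,0x24,0x6e,0x22,0x2d,0x0b,0x9a,0xc8}
#4 dst[0x0c+7] := {0xf4,0xe9,0xa8,0xe8,0x24,0x6e,0x22}
query mem[0x0b]=0x22, mem[0x12]=0x22, mem[0x13]=0xa8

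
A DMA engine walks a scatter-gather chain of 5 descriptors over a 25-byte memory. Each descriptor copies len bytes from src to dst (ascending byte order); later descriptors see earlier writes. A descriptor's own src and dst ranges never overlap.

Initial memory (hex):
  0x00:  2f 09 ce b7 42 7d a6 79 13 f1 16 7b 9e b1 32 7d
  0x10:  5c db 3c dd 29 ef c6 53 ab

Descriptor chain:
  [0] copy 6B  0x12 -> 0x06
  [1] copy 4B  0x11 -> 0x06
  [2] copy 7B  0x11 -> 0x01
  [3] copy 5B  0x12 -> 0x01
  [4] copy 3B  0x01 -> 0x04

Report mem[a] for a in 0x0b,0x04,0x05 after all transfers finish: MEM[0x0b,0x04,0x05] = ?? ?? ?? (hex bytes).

MEM[0x0b,0x04,0x05] = 53 3c dd

D0: mem[0x06..0x0b] <- [3c dd 29 ef c6 53]
D1: mem[0x06..0x09] <- [db 3c dd 29]
D2: mem[0x01..0x07] <- [db 3c dd 29 ef c6 53]
D3: mem[0x01..0x05] <- [3c dd 29 ef c6]
D4: mem[0x04..0x06] <- [3c dd 29]
query mem[0x0b]=0x53, mem[0x04]=0x3c, mem[0x05]=0xdd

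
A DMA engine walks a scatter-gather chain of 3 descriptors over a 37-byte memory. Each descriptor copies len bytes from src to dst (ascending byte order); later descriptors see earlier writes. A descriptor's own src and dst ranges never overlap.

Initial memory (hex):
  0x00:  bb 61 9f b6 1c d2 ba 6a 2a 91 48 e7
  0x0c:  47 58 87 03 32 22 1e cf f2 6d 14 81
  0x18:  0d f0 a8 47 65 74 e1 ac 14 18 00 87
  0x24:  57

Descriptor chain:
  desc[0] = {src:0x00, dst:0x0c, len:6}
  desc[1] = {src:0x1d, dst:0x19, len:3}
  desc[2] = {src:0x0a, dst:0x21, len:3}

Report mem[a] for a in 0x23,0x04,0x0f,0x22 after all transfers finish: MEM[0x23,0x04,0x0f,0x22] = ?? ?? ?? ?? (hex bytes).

MEM[0x23,0x04,0x0f,0x22] = bb 1c b6 e7

#0 dst[0x0c+6] := {0xbb,0x61,0x9f,0xb6,0x1c,0xd2}
#1 dst[0x19+3] := {0x74,0xe1,0xac}
#2 dst[0x21+3] := {0x48,0xe7,0xbb}
query mem[0x23]=0xbb, mem[0x04]=0x1c, mem[0x0f]=0xb6, mem[0x22]=0xe7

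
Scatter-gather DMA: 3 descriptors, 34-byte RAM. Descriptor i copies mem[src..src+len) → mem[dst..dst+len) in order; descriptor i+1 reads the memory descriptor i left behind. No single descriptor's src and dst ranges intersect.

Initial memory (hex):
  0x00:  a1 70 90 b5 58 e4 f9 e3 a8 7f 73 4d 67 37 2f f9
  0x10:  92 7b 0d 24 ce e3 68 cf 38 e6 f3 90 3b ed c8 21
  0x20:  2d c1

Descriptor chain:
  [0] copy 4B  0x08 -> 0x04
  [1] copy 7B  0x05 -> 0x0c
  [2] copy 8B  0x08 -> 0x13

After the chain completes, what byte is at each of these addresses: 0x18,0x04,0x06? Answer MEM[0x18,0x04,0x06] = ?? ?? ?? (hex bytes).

  after D0: wrote 4B at 0x04 = a87f734d
  after D1: wrote 7B at 0x0c = 7f734da87f734d
  after D2: wrote 8B at 0x13 = a87f734d7f734da8
query mem[0x18]=0x73, mem[0x04]=0xa8, mem[0x06]=0x73

MEM[0x18,0x04,0x06] = 73 a8 73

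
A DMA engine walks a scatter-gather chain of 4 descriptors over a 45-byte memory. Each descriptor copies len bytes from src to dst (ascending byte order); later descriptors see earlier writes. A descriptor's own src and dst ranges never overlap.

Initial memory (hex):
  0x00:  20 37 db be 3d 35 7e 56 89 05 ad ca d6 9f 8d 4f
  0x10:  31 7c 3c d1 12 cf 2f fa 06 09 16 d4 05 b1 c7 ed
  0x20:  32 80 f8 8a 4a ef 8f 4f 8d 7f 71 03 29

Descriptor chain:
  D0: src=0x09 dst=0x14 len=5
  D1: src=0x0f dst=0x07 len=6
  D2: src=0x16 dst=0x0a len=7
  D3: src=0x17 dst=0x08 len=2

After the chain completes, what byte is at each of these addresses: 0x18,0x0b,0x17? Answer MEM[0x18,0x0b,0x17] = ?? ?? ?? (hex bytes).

MEM[0x18,0x0b,0x17] = 9f d6 d6

D0: mem[0x14..0x18] <- [05 ad ca d6 9f]
D1: mem[0x07..0x0c] <- [4f 31 7c 3c d1 05]
D2: mem[0x0a..0x10] <- [ca d6 9f 09 16 d4 05]
D3: mem[0x08..0x09] <- [d6 9f]
query mem[0x18]=0x9f, mem[0x0b]=0xd6, mem[0x17]=0xd6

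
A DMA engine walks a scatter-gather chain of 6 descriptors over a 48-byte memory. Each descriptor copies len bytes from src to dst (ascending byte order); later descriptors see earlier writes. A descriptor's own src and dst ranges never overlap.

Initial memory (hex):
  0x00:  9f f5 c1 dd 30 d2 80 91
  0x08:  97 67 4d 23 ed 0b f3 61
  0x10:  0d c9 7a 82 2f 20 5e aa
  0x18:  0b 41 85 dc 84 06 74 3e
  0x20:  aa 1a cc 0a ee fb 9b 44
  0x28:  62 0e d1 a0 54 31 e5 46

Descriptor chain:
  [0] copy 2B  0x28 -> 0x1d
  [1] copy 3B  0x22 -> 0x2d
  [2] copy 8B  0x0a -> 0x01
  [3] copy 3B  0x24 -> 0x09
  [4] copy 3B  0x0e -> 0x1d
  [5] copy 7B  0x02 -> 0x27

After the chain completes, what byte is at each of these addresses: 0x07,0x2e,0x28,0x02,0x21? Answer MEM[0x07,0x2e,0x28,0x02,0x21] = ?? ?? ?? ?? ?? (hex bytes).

MEM[0x07,0x2e,0x28,0x02,0x21] = 0d 0a ed 23 1a

D0: mem[0x1d..0x1e] <- [62 0e]
D1: mem[0x2d..0x2f] <- [cc 0a ee]
D2: mem[0x01..0x08] <- [4d 23 ed 0b f3 61 0d c9]
D3: mem[0x09..0x0b] <- [ee fb 9b]
D4: mem[0x1d..0x1f] <- [f3 61 0d]
D5: mem[0x27..0x2d] <- [23 ed 0b f3 61 0d c9]
query mem[0x07]=0x0d, mem[0x2e]=0x0a, mem[0x28]=0xed, mem[0x02]=0x23, mem[0x21]=0x1a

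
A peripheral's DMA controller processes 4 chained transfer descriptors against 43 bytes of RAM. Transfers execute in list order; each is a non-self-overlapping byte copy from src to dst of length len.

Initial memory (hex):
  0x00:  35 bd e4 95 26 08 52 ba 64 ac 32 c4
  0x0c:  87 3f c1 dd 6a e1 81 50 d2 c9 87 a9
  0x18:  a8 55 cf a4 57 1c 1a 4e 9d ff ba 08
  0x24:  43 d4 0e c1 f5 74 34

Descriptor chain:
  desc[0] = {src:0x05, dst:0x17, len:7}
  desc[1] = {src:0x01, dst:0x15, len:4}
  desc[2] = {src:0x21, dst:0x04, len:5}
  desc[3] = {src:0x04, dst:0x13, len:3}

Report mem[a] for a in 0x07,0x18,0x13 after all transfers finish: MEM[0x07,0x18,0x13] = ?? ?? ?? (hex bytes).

MEM[0x07,0x18,0x13] = 43 26 ff

  after D0: wrote 7B at 0x17 = 0852ba64ac32c4
  after D1: wrote 4B at 0x15 = bde49526
  after D2: wrote 5B at 0x04 = ffba0843d4
  after D3: wrote 3B at 0x13 = ffba08
query mem[0x07]=0x43, mem[0x18]=0x26, mem[0x13]=0xff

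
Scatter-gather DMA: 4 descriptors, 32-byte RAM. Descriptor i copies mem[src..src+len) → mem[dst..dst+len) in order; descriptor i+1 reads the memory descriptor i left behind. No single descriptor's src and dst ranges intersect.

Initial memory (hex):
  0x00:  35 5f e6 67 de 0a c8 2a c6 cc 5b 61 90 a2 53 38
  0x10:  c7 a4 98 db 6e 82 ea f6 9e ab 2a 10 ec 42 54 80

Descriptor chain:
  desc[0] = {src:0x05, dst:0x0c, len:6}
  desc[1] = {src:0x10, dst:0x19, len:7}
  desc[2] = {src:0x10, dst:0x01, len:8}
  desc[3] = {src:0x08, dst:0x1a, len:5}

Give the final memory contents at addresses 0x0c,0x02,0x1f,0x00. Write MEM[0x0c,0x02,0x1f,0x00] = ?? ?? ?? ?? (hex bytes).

  after D0: wrote 6B at 0x0c = 0ac82ac6cc5b
  after D1: wrote 7B at 0x19 = cc5b98db6e82ea
  after D2: wrote 8B at 0x01 = cc5b98db6e82eaf6
  after D3: wrote 5B at 0x1a = f6cc5b610a
query mem[0x0c]=0x0a, mem[0x02]=0x5b, mem[0x1f]=0xea, mem[0x00]=0x35

MEM[0x0c,0x02,0x1f,0x00] = 0a 5b ea 35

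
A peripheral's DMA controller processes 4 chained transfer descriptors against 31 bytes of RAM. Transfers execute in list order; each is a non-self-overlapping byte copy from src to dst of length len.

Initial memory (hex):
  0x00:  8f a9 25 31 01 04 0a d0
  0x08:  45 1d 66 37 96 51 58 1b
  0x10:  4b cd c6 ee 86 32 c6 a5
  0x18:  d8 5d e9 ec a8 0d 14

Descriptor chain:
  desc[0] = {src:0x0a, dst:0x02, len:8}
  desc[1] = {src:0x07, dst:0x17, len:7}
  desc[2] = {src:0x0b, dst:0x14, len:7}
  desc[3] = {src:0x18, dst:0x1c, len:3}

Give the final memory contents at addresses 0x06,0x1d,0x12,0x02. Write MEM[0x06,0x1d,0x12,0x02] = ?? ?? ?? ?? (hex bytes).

#0 dst[0x02+8] := {0x66,0x37,0x96,0x51,0x58,0x1b,0x4b,0xcd}
#1 dst[0x17+7] := {0x1b,0x4b,0xcd,0x66,0x37,0x96,0x51}
#2 dst[0x14+7] := {0x37,0x96,0x51,0x58,0x1b,0x4b,0xcd}
#3 dst[0x1c+3] := {0x1b,0x4b,0xcd}
query mem[0x06]=0x58, mem[0x1d]=0x4b, mem[0x12]=0xc6, mem[0x02]=0x66

MEM[0x06,0x1d,0x12,0x02] = 58 4b c6 66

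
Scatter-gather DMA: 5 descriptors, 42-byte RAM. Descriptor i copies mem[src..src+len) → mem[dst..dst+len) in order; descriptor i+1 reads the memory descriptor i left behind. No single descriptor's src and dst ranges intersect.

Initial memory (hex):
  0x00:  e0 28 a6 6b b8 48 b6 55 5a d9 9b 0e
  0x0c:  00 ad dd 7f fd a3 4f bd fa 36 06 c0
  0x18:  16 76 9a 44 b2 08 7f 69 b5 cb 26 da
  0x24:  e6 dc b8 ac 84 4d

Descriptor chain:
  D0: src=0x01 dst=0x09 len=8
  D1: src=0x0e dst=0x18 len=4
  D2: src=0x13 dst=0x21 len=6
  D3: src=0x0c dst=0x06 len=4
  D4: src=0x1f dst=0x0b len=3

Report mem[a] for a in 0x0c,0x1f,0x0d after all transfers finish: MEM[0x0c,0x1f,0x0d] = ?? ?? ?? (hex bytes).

#0 dst[0x09+8] := {0x28,0xa6,0x6b,0xb8,0x48,0xb6,0x55,0x5a}
#1 dst[0x18+4] := {0xb6,0x55,0x5a,0xa3}
#2 dst[0x21+6] := {0xbd,0xfa,0x36,0x06,0xc0,0xb6}
#3 dst[0x06+4] := {0xb8,0x48,0xb6,0x55}
#4 dst[0x0b+3] := {0x69,0xb5,0xbd}
query mem[0x0c]=0xb5, mem[0x1f]=0x69, mem[0x0d]=0xbd

MEM[0x0c,0x1f,0x0d] = b5 69 bd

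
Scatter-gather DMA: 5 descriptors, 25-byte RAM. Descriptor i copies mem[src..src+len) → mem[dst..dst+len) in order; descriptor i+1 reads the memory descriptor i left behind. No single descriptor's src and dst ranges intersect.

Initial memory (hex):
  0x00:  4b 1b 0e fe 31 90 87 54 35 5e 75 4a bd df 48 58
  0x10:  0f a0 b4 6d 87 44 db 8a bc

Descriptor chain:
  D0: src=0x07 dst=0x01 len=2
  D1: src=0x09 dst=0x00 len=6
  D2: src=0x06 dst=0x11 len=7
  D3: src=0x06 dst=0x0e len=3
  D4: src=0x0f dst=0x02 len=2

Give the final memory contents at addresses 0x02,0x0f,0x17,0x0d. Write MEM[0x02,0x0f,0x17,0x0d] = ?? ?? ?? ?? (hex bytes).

MEM[0x02,0x0f,0x17,0x0d] = 54 54 bd df

D0: mem[0x01..0x02] <- [54 35]
D1: mem[0x00..0x05] <- [5e 75 4a bd df 48]
D2: mem[0x11..0x17] <- [87 54 35 5e 75 4a bd]
D3: mem[0x0e..0x10] <- [87 54 35]
D4: mem[0x02..0x03] <- [54 35]
query mem[0x02]=0x54, mem[0x0f]=0x54, mem[0x17]=0xbd, mem[0x0d]=0xdf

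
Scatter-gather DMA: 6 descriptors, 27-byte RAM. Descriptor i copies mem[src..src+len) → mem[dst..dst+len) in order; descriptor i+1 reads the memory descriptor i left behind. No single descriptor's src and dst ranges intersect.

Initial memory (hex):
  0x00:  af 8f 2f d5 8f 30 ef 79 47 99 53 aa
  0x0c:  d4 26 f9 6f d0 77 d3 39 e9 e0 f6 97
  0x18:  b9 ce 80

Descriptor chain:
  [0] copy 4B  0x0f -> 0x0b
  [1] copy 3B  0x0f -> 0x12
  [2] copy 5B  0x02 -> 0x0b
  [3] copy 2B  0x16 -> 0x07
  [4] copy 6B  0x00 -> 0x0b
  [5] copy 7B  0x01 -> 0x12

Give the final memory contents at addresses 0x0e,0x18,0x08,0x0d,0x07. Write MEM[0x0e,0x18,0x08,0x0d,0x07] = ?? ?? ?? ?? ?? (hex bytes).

MEM[0x0e,0x18,0x08,0x0d,0x07] = d5 f6 97 2f f6

  after D0: wrote 4B at 0x0b = 6fd077d3
  after D1: wrote 3B at 0x12 = 6fd077
  after D2: wrote 5B at 0x0b = 2fd58f30ef
  after D3: wrote 2B at 0x07 = f697
  after D4: wrote 6B at 0x0b = af8f2fd58f30
  after D5: wrote 7B at 0x12 = 8f2fd58f30eff6
query mem[0x0e]=0xd5, mem[0x18]=0xf6, mem[0x08]=0x97, mem[0x0d]=0x2f, mem[0x07]=0xf6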